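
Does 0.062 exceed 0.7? No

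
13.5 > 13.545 False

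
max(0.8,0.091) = 0.8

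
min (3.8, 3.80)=3.8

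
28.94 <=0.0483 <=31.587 False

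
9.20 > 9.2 False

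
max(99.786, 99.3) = 99.786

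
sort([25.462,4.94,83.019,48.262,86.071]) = [4.94,25.462,48.262,83.019,86.071]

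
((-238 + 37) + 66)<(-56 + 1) True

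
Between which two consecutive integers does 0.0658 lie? 0 and 1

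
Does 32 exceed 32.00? No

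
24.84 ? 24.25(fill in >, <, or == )>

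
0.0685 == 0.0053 False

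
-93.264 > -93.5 True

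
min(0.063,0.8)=0.063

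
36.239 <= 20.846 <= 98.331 False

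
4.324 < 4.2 False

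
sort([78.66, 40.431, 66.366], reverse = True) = [78.66, 66.366, 40.431]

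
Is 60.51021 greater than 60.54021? No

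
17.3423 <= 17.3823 True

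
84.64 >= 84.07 True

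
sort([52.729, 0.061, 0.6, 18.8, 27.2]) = [0.061, 0.6, 18.8, 27.2, 52.729]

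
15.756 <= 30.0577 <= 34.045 True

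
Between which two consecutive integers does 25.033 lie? 25 and 26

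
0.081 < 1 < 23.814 True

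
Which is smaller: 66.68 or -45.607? -45.607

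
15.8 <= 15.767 False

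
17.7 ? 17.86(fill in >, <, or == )<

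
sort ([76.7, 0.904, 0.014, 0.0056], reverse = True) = [76.7, 0.904, 0.014, 0.0056]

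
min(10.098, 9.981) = 9.981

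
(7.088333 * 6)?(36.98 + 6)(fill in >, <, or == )<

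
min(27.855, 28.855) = 27.855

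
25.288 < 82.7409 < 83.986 True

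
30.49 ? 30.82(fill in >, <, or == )<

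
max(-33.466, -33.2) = -33.2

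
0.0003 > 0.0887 False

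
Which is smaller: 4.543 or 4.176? 4.176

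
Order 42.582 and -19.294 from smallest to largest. -19.294, 42.582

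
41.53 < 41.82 True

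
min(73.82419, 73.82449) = 73.82419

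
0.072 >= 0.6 False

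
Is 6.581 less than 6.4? No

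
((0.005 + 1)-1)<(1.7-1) True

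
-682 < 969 True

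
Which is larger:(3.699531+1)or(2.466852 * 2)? (2.466852 * 2)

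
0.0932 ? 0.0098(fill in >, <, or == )>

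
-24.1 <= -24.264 False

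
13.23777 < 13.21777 False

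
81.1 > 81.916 False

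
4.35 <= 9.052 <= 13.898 True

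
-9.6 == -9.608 False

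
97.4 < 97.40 False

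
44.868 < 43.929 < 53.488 False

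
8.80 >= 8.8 True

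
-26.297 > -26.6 True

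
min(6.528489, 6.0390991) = 6.0390991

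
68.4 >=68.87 False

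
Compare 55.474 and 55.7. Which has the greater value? 55.7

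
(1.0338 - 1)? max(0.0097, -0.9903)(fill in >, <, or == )>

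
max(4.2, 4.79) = 4.79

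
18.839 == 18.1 False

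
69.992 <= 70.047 True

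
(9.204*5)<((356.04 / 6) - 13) True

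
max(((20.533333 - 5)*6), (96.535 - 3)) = 93.535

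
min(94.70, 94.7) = 94.70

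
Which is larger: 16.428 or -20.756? 16.428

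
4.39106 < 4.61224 True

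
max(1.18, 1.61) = 1.61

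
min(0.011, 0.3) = 0.011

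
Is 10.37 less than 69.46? Yes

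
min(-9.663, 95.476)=-9.663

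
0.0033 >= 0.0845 False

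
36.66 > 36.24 True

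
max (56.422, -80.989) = 56.422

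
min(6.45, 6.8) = 6.45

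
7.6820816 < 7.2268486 False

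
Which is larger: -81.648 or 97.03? 97.03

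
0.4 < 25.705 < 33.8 True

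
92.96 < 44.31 False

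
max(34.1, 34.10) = 34.10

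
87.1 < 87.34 True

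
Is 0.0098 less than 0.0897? Yes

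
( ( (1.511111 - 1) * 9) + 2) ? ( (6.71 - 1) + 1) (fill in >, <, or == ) <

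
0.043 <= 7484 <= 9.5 False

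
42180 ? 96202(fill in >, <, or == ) <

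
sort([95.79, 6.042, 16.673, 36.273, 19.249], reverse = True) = [95.79, 36.273, 19.249, 16.673, 6.042]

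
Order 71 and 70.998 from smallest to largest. 70.998, 71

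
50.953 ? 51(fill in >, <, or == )<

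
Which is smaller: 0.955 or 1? 0.955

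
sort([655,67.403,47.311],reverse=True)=[655,67.403,47.311]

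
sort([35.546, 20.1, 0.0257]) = [0.0257, 20.1, 35.546]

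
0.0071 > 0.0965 False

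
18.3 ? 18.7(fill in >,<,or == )<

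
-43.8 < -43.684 True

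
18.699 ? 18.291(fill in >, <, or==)>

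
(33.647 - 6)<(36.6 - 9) False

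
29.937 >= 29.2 True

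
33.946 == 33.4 False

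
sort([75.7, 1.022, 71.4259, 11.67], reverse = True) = [75.7, 71.4259, 11.67, 1.022]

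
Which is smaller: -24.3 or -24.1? -24.3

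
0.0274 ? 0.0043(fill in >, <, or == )>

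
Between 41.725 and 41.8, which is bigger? 41.8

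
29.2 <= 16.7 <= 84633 False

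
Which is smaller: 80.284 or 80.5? 80.284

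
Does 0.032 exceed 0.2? No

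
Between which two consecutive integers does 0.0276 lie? 0 and 1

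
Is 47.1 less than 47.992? Yes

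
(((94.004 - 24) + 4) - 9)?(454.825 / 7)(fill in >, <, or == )>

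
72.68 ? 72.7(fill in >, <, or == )<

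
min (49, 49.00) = 49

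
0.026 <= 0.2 True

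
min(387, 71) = 71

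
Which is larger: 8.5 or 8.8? 8.8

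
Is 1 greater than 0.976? Yes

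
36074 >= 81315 False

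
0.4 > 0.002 True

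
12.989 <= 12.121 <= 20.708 False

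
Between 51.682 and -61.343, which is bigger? 51.682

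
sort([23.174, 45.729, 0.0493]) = [0.0493, 23.174, 45.729]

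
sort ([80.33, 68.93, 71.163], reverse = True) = [80.33, 71.163, 68.93]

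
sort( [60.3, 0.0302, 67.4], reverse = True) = [67.4, 60.3, 0.0302]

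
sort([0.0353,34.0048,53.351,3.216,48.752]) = [0.0353,3.216,34.0048,48.752,53.351]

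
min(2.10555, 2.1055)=2.1055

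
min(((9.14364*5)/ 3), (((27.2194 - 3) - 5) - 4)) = 15.2194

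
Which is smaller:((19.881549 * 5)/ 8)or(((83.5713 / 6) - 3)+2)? ((19.881549 * 5)/ 8)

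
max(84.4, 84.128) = 84.4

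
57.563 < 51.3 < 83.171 False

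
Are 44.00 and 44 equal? Yes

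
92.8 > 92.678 True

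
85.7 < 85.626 False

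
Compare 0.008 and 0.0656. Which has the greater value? 0.0656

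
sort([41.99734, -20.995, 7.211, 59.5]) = [-20.995, 7.211, 41.99734, 59.5]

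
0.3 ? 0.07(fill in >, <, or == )>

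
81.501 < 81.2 False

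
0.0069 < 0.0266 True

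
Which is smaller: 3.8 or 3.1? 3.1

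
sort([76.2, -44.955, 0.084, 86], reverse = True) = [86, 76.2, 0.084, -44.955]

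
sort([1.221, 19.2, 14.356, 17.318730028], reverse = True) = [19.2, 17.318730028, 14.356, 1.221]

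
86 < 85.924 False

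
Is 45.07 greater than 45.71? No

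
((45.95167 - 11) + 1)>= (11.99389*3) False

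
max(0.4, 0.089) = 0.4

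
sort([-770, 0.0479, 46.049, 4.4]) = [-770, 0.0479, 4.4, 46.049]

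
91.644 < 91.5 False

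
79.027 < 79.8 True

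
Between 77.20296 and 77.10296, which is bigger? 77.20296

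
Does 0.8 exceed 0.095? Yes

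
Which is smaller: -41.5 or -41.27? -41.5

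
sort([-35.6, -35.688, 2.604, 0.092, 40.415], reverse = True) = [40.415, 2.604, 0.092, -35.6, -35.688]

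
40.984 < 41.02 True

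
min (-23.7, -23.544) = -23.7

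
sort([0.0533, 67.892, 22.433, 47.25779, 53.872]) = [0.0533, 22.433, 47.25779, 53.872, 67.892]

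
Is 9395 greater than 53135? No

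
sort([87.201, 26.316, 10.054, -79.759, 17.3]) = [-79.759, 10.054, 17.3, 26.316, 87.201]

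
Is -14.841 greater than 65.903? No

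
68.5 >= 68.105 True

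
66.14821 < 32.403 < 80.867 False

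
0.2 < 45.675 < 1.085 False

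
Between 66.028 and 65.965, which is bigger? 66.028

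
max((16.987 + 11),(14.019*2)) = 28.038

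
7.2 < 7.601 True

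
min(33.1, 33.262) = 33.1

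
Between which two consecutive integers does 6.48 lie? 6 and 7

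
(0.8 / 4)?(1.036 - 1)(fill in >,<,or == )>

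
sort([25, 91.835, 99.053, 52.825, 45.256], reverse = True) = [99.053, 91.835, 52.825, 45.256, 25]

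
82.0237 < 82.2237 True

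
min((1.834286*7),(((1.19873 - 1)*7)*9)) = 12.51999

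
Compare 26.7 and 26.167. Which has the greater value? 26.7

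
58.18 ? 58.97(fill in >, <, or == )<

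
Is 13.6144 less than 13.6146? Yes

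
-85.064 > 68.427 False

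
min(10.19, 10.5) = 10.19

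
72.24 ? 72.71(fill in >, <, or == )<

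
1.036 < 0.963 False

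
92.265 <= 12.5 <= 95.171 False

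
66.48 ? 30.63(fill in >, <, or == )>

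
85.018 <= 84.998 False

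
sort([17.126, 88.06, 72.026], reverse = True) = [88.06, 72.026, 17.126]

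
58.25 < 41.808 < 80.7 False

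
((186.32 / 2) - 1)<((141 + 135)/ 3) False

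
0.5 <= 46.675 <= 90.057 True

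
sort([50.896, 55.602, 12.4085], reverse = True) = [55.602, 50.896, 12.4085]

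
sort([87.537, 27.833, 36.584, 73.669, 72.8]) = [27.833, 36.584, 72.8, 73.669, 87.537]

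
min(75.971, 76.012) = 75.971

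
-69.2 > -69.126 False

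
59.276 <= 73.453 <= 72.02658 False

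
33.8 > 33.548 True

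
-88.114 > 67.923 False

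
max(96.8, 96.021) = 96.8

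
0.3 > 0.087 True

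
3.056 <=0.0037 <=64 False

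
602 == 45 False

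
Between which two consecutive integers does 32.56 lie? 32 and 33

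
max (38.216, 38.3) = 38.3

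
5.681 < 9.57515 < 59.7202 True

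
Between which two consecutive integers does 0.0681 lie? 0 and 1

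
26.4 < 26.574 True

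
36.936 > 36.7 True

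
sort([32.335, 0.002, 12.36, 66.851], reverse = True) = [66.851, 32.335, 12.36, 0.002]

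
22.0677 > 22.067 True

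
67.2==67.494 False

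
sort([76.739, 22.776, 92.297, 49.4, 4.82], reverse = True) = [92.297, 76.739, 49.4, 22.776, 4.82]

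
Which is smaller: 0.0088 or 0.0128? 0.0088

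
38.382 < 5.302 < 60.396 False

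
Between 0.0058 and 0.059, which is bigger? 0.059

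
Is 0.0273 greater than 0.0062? Yes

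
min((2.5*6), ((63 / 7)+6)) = 15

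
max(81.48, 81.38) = 81.48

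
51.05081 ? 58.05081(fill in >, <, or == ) <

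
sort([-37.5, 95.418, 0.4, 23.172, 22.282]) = [-37.5, 0.4, 22.282, 23.172, 95.418]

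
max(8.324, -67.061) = 8.324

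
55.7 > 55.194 True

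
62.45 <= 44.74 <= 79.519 False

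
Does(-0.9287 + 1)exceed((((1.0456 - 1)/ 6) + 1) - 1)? Yes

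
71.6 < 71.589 False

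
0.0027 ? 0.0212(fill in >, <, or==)<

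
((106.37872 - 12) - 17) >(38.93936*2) False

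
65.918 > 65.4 True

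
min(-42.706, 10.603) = -42.706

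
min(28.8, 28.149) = 28.149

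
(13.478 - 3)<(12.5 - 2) True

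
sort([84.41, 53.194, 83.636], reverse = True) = [84.41, 83.636, 53.194]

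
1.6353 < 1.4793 False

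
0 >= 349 False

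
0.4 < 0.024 False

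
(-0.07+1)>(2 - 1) False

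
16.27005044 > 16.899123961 False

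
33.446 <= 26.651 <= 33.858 False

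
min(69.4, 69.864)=69.4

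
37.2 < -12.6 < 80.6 False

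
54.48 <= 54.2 False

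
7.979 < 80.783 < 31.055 False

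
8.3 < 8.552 True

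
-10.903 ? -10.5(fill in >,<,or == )<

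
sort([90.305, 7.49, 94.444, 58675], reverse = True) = [58675, 94.444, 90.305, 7.49]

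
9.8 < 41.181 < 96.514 True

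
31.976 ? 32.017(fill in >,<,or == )<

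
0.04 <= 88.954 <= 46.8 False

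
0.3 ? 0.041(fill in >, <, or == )>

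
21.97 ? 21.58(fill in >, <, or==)>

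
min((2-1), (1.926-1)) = 0.926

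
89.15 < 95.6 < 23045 True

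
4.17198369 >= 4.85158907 False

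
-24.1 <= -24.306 False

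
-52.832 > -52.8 False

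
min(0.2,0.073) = 0.073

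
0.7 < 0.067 False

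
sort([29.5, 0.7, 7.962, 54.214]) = [0.7, 7.962, 29.5, 54.214]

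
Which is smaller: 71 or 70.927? 70.927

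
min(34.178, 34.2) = 34.178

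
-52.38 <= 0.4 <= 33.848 True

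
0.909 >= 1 False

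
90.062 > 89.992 True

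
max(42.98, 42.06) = 42.98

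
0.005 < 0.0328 True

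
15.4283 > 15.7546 False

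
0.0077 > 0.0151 False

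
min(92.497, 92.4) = 92.4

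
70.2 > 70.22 False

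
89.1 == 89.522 False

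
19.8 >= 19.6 True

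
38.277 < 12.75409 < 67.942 False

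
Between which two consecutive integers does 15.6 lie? 15 and 16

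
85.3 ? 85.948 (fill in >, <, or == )<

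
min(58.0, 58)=58.0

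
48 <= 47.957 False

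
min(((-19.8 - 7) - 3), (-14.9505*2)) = -29.901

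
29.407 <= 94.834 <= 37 False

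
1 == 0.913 False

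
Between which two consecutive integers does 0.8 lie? 0 and 1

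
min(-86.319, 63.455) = -86.319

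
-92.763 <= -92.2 True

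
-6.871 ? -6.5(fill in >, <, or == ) <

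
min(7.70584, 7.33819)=7.33819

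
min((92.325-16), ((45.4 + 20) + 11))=76.325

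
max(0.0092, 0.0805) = 0.0805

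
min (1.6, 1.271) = 1.271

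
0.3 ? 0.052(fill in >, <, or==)>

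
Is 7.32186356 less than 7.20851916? No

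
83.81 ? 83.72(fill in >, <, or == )>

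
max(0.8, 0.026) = 0.8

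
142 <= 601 True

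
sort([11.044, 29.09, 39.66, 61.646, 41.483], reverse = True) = [61.646, 41.483, 39.66, 29.09, 11.044]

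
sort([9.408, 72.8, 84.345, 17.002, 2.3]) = [2.3, 9.408, 17.002, 72.8, 84.345]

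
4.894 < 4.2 False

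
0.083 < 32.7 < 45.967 True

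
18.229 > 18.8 False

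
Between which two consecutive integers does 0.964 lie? 0 and 1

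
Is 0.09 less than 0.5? Yes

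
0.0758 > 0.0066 True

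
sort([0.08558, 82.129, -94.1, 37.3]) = [-94.1, 0.08558, 37.3, 82.129]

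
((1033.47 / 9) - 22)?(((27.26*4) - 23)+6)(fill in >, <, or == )>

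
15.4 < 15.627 True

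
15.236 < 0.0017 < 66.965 False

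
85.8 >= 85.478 True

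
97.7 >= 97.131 True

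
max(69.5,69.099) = 69.5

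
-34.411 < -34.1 True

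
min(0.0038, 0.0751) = 0.0038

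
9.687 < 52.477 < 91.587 True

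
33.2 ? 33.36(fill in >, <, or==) <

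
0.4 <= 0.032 False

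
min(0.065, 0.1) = 0.065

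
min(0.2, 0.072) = 0.072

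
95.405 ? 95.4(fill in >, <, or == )>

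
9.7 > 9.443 True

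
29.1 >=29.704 False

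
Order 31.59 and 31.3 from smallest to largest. 31.3, 31.59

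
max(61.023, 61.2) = 61.2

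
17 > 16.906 True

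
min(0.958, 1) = 0.958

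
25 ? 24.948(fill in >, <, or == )>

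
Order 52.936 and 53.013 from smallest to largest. 52.936, 53.013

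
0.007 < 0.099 True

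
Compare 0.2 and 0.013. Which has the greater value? 0.2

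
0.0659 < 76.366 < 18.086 False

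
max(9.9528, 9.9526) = 9.9528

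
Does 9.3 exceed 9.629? No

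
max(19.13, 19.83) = 19.83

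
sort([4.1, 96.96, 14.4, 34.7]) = [4.1, 14.4, 34.7, 96.96]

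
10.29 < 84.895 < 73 False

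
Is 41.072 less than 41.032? No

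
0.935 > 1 False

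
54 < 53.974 False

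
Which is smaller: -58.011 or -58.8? -58.8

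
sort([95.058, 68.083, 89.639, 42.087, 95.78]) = [42.087, 68.083, 89.639, 95.058, 95.78]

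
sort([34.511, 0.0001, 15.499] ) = [0.0001, 15.499, 34.511]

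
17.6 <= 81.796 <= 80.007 False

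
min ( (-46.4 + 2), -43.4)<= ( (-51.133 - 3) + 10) True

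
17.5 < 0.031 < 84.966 False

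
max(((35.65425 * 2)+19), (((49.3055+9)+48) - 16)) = 90.3085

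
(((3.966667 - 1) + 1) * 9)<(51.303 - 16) False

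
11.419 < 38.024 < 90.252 True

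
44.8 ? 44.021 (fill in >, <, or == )>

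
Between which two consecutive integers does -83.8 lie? -84 and -83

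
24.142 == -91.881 False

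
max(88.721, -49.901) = 88.721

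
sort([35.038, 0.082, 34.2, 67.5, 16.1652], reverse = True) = [67.5, 35.038, 34.2, 16.1652, 0.082]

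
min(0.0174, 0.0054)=0.0054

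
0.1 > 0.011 True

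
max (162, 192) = 192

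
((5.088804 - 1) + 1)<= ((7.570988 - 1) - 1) True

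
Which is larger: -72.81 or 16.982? 16.982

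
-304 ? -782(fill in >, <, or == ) >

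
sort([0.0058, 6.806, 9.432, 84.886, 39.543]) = [0.0058, 6.806, 9.432, 39.543, 84.886]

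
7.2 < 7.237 True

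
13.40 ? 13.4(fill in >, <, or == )==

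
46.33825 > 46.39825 False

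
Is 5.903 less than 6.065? Yes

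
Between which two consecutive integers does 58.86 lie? 58 and 59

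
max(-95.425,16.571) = 16.571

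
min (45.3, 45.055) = 45.055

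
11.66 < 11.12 False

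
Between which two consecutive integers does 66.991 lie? 66 and 67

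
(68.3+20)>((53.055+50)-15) True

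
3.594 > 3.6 False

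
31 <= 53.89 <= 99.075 True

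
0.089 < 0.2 True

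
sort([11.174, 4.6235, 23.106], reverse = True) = [23.106, 11.174, 4.6235]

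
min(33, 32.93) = 32.93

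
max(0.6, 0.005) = 0.6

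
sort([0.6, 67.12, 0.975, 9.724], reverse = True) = [67.12, 9.724, 0.975, 0.6]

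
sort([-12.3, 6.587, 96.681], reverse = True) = [96.681, 6.587, -12.3]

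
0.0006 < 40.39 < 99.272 True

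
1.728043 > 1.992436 False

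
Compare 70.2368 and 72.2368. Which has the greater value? 72.2368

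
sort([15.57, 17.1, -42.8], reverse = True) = [17.1, 15.57, -42.8]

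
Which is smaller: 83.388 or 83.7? 83.388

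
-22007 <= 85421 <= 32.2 False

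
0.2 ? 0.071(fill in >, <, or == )>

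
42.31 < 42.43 True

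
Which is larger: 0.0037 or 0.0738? 0.0738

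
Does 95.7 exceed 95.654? Yes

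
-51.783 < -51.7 True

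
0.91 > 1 False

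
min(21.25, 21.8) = 21.25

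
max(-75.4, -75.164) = -75.164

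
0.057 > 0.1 False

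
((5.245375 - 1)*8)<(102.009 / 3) True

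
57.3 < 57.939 True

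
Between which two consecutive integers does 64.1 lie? 64 and 65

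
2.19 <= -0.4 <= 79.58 False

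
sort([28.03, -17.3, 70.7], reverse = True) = [70.7, 28.03, -17.3]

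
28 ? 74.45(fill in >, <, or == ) <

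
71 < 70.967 False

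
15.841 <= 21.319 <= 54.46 True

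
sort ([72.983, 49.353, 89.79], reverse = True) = [89.79, 72.983, 49.353]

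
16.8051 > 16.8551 False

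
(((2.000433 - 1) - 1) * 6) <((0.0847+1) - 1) True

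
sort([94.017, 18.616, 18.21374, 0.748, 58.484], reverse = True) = [94.017, 58.484, 18.616, 18.21374, 0.748]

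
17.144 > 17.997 False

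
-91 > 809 False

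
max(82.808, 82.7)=82.808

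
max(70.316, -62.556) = 70.316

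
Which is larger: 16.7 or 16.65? 16.7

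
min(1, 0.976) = 0.976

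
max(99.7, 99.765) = 99.765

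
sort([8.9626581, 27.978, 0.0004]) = [0.0004, 8.9626581, 27.978]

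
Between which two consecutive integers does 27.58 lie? 27 and 28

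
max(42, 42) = 42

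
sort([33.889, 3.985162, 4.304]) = [3.985162, 4.304, 33.889]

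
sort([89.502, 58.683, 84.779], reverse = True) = [89.502, 84.779, 58.683]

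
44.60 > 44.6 False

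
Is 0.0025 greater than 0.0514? No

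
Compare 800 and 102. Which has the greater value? 800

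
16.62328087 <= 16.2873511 False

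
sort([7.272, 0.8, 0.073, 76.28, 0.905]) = [0.073, 0.8, 0.905, 7.272, 76.28]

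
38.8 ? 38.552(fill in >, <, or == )>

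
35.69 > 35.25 True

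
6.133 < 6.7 True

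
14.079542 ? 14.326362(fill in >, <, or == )<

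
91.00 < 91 False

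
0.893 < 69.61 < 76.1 True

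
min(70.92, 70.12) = 70.12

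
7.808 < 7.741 False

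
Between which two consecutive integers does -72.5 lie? -73 and -72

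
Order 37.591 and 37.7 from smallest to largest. 37.591, 37.7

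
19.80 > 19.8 False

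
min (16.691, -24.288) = -24.288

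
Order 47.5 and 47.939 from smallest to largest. 47.5, 47.939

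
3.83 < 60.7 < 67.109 True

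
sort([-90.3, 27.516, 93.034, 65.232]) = [-90.3, 27.516, 65.232, 93.034]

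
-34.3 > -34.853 True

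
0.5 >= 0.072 True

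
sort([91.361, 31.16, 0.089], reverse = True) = [91.361, 31.16, 0.089]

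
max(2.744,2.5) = 2.744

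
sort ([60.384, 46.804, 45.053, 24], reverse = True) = [60.384, 46.804, 45.053, 24]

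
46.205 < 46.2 False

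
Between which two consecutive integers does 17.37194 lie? 17 and 18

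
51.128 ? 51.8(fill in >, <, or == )<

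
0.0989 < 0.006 False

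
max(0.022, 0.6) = 0.6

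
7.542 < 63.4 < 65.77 True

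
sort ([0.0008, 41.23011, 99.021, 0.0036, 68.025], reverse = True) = [99.021, 68.025, 41.23011, 0.0036, 0.0008]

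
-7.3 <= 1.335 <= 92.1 True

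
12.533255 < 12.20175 False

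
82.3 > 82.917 False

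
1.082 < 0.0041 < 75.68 False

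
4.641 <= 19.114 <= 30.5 True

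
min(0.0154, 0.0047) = 0.0047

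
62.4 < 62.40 False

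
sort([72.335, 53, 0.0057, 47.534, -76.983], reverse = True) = [72.335, 53, 47.534, 0.0057, -76.983]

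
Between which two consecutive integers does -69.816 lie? -70 and -69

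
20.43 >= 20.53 False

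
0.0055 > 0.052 False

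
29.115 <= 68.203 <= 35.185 False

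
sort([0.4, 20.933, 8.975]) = [0.4, 8.975, 20.933]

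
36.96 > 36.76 True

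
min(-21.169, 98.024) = -21.169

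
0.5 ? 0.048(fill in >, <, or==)>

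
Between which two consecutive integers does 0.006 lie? 0 and 1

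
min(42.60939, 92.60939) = 42.60939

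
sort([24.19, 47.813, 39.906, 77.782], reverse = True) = [77.782, 47.813, 39.906, 24.19]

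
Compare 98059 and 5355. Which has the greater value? 98059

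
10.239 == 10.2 False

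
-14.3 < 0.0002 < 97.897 True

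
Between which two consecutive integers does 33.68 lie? 33 and 34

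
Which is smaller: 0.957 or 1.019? 0.957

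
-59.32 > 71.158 False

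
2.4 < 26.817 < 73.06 True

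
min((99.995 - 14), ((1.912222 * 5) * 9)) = 85.995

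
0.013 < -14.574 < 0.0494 False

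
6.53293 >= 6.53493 False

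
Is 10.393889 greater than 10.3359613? Yes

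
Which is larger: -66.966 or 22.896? 22.896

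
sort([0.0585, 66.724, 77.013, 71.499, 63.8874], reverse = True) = [77.013, 71.499, 66.724, 63.8874, 0.0585]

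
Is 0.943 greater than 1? No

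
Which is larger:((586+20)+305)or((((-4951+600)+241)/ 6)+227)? ((586+20)+305)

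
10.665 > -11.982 True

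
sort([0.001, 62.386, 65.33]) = [0.001, 62.386, 65.33]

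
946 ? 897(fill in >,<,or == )>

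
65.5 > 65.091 True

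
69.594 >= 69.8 False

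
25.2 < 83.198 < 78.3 False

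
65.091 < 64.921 False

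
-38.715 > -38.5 False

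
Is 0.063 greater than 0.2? No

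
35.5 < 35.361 False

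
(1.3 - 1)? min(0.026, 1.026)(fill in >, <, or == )>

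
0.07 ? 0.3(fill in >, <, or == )<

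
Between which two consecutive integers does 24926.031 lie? 24926 and 24927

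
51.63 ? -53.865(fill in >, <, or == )>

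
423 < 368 False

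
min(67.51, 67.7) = 67.51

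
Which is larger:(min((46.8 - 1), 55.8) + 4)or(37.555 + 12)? (min((46.8 - 1), 55.8) + 4)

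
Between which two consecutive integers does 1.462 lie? 1 and 2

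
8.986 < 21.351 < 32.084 True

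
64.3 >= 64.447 False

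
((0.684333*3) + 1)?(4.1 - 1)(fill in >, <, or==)<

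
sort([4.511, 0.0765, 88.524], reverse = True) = [88.524, 4.511, 0.0765]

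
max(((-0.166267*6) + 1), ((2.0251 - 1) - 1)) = 0.0251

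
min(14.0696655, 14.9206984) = 14.0696655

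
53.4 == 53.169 False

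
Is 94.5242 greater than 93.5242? Yes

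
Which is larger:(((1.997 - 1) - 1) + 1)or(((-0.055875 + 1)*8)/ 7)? (((-0.055875 + 1)*8)/ 7)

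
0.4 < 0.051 False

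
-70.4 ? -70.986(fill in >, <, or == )>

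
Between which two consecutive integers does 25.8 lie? 25 and 26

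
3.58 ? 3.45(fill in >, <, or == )>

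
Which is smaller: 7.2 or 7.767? 7.2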